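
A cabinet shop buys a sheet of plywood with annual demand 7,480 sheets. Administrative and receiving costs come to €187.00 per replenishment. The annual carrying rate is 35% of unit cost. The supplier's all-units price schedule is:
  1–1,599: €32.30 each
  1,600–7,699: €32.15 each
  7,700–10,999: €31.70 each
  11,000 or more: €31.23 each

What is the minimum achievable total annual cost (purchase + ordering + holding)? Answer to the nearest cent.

TC* ≈ €247,227.70

Holding cost per unit per year at price C is H = 0.35·C.
For each price level, check whether its EOQ is feasible; otherwise the best quantity at that price is the breakpoint.
EOQ at €32.30 = 497.5 (feasible in tier 1): TC = 7,480×€32.30 + (7,480/497.5)×187 + (497.5/2)×0.35×€32.30 = €247,227.70.
EOQ at €32.15 = 498.6 < 1600, so use break Q=1600: TC = 7,480×€32.15 + (7,480/1600.0)×187 + (1600.0/2)×0.35×€32.15 = €250,358.23.
EOQ at €31.70 = 502.1 < 7700, so use break Q=7700: TC = 7,480×€31.70 + (7,480/7700.0)×187 + (7700.0/2)×0.35×€31.70 = €280,013.41.
EOQ at €31.23 = 505.9 < 11000, so use break Q=11000: TC = 7,480×€31.23 + (7,480/11000.0)×187 + (11000.0/2)×0.35×€31.23 = €293,845.31.
Lowest total cost among the candidates is at Q = 497.5.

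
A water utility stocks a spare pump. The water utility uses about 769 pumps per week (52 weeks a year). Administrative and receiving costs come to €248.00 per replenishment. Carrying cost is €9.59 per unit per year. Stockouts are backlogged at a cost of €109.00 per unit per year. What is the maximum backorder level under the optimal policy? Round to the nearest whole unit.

S* ≈ 121 pumps

Annual demand D = 769 × 52 = 39,988.
With planned backorders, Q* = √(2DS/H) · √((H+B)/B).
√(2DS/H) = √(2 × 39,988 × 248 / 9.59) = 1438.124.
√((H+B)/B) = √((9.59+109)/109) = 1.0431.
Q* ≈ 1500.055.
S* = Q* · H/(H+B) = 1500.055 × 9.59/118.59 ≈ 121.305.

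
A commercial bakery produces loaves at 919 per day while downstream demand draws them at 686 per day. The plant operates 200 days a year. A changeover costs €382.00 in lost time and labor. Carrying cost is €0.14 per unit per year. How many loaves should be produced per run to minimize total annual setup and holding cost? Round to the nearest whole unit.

Q* ≈ 54,342 loaves

Annual demand D = 686 × 200 = 137,200.
Production build-up factor (1 − d/p) = 1 − 686/919 = 0.2535.
Q* = √(2DS / (H(1 − d/p))) = √(2 × 137,200 × 382 / (0.14 × 0.2535)).
= √(104,820,800 / 0.0355) ≈ 54342.487.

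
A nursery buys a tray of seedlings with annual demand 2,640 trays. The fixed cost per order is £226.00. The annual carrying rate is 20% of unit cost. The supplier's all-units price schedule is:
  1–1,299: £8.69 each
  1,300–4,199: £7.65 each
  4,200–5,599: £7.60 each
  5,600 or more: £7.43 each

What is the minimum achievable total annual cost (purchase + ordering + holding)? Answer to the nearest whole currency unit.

TC* ≈ £21,649

Holding cost per unit per year at price C is H = 0.20·C.
Candidates are each tier's EOQ (if it falls in that tier) and each price-break quantity.
EOQ at £8.69 = 828.6 (feasible in tier 1): TC = 2,640×£8.69 + (2,640/828.6)×226 + (828.6/2)×0.20×£8.69 = £24,381.71.
EOQ at £7.65 = 883.1 < 1300, so use break Q=1300: TC = 2,640×£7.65 + (2,640/1300.0)×226 + (1300.0/2)×0.20×£7.65 = £21,649.45.
EOQ at £7.60 = 886.0 < 4200, so use break Q=4200: TC = 2,640×£7.60 + (2,640/4200.0)×226 + (4200.0/2)×0.20×£7.60 = £23,398.06.
EOQ at £7.43 = 896.1 < 5600, so use break Q=5600: TC = 2,640×£7.43 + (2,640/5600.0)×226 + (5600.0/2)×0.20×£7.43 = £23,882.54.
Lowest total cost among the candidates is at Q = 1300.0.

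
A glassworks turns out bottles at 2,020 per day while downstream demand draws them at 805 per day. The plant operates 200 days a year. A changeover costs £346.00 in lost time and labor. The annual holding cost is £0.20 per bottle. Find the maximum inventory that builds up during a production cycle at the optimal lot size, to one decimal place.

I_max ≈ 18,304.7 bottles

Annual demand D = 805 × 200 = 161,000.
Production build-up factor (1 − d/p) = 1 − 805/2,020 = 0.6015.
Q* = √(2DS / (H(1 − d/p))) = √(2 × 161,000 × 346 / (0.2 × 0.6015)).
= √(111,412,000 / 0.1203) ≈ 30432.563.
Maximum inventory = Q*(1 − d/p) = 30432.563 × 0.6015 ≈ 18304.735.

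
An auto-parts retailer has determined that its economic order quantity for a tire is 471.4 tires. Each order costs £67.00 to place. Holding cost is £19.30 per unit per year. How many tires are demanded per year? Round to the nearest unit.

D ≈ 32,006 tires per year

Invert the EOQ relation Q*² = 2DS/H.
From Q* = √(2DS/H): D = Q*²H / (2S) = 471.4² × 19.3 / (2 × 67) = 32006.020.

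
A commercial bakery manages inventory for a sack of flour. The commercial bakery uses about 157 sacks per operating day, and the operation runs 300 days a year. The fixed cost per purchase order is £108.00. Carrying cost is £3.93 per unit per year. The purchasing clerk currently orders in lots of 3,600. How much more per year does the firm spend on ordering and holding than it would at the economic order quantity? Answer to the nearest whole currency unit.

Extra cost ≈ £2,164 per year

Annual demand D = 157 × 300 = 47,100.
EOQ = √(2DS/H) = √(2 × 47,100 × 108 / 3.93) ≈ 1608.94.
Cost at Q* = (D/Q*)S + (Q*/2)H = √(2DSH) ≈ £6,323.15.
Cost at Q = 3,600: (47,100/3,600)×108 + (3,600/2)×3.93 = £1,413.00 + £7,074.00 = £8,487.00.
Excess = £8,487.00 − £6,323.15 = £2,163.85.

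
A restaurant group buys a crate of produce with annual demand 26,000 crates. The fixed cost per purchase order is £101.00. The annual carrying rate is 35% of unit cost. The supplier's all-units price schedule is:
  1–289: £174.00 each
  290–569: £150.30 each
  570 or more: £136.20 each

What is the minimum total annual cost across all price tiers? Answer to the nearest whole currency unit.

Holding cost per unit per year at price C is H = 0.35·C.
Evaluate total cost at each tier's feasible EOQ or, if the EOQ is below the tier, at the tier's minimum quantity.
Tier 1 (£174.00): EOQ = 293.7 exceeds tier's upper bound 289, so this tier is dominated.
EOQ at £150.30 = 316.0 (feasible in tier 2): TC = 26,000×£150.30 + (26,000/316.0)×101 + (316.0/2)×0.35×£150.30 = £3,924,421.72.
EOQ at £136.20 = 331.9 < 570, so use break Q=570: TC = 26,000×£136.20 + (26,000/570.0)×101 + (570.0/2)×0.35×£136.20 = £3,559,392.97.
Lowest total cost among the candidates is at Q = 570.0.

TC* ≈ £3,559,393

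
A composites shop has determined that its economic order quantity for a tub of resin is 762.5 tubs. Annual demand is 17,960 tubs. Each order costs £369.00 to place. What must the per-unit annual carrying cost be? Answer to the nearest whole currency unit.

The basic EOQ model gives Q* = √(2DS/H); rearrange for the unknown.
From Q* = √(2DS/H): H = 2DS / Q*² = 2 × 17,960 × 369 / 762.5² = 22.7973.

H ≈ £23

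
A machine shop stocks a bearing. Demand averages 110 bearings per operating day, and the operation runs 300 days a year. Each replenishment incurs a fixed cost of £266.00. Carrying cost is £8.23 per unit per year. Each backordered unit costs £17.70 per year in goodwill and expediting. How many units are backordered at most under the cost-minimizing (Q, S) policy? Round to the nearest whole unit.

Annual demand D = 110 × 300 = 33,000.
With planned backorders, Q* = √(2DS/H) · √((H+B)/B).
√(2DS/H) = √(2 × 33,000 × 266 / 8.23) = 1460.538.
√((H+B)/B) = √((8.23+17.7)/17.7) = 1.2104.
Q* ≈ 1767.777.
S* = Q* · H/(H+B) = 1767.777 × 8.23/25.93 ≈ 561.080.

S* ≈ 561 bearings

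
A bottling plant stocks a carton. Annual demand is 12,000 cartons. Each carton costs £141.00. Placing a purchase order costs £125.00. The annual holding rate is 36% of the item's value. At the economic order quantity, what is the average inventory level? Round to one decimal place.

Average inventory ≈ 121.6 cartons

Holding cost H = 0.36 × £141.00 = £50.7600 per unit per year.
The optimal lot size = √(2DS/H) = √(2 × 12,000 × 125 / 50.76) ≈ 243.11.
Average inventory = Q*/2 ≈ 243.11 / 2 = 121.554.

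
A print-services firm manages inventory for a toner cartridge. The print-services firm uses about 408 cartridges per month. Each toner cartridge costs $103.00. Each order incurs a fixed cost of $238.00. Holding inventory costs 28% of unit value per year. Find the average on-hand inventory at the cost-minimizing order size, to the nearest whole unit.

Annual demand D = 408 × 12 = 4,896.
Holding cost H = 0.28 × $103.00 = $28.8400 per unit per year.
The optimal lot size = √(2DS/H) = √(2 × 4,896 × 238 / 28.84) ≈ 284.27.
Average inventory = Q*/2 ≈ 284.27 / 2 = 142.134.

Average inventory ≈ 142 cartridges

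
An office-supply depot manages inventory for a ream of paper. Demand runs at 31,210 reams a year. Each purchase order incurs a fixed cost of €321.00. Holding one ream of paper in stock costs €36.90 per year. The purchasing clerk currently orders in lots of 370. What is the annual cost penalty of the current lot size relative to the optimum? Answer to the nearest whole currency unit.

Extra cost ≈ €6,712 per year

EOQ = √(2DS/H) = √(2 × 31,210 × 321 / 36.9) ≈ 736.89.
Cost at Q* = (D/Q*)S + (Q*/2)H = √(2DSH) ≈ €27,191.15.
Cost at Q = 370: (31,210/370)×321 + (370/2)×36.9 = €27,076.78 + €6,826.50 = €33,903.28.
Excess = €33,903.28 − €27,191.15 = €6,712.13.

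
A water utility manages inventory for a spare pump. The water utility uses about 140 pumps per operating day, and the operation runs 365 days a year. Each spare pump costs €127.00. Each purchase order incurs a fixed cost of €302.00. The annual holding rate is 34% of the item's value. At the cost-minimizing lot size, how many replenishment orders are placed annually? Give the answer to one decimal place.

N ≈ 60.4 orders per year

Annual demand D = 140 × 365 = 51,100.
Holding cost H = 0.34 × €127.00 = €43.1800 per unit per year.
EOQ = √(2DS/H) = √(2 × 51,100 × 302 / 43.18) ≈ 845.45.
Orders per year = D / Q* = 51,100 / 845.45 ≈ 60.441.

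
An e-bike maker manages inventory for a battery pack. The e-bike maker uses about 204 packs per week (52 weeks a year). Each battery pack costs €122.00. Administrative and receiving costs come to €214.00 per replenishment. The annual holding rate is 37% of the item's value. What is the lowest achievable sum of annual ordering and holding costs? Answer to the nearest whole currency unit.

TC* ≈ €14,316

Annual demand D = 204 × 52 = 10,608.
Holding cost H = 0.37 × €122.00 = €45.1400 per unit per year.
The optimal lot size = √(2DS/H) = √(2 × 10,608 × 214 / 45.14) ≈ 317.14.
At Q*, ordering cost (D/Q*)S equals holding cost (Q*/2)H, each = √(DSH/2).
Minimum total = √(2DSH) = √(2 × 10,608 × 214 × 45.14) ≈ 14315.925.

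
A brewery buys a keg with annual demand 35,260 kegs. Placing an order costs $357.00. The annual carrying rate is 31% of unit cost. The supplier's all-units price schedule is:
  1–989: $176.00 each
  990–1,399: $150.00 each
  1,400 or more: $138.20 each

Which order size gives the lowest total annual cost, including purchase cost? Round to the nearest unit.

Q* ≈ 1,400 kegs

Holding cost per unit per year at price C is H = 0.31·C.
For each price level, check whether its EOQ is feasible; otherwise the best quantity at that price is the breakpoint.
EOQ at $176.00 = 679.3 (feasible in tier 1): TC = 35,260×$176.00 + (35,260/679.3)×357 + (679.3/2)×0.31×$176.00 = $6,242,821.88.
EOQ at $150.00 = 735.8 < 990, so use break Q=990: TC = 35,260×$150.00 + (35,260/990.0)×357 + (990.0/2)×0.31×$150.00 = $5,324,732.47.
EOQ at $138.20 = 766.6 < 1400, so use break Q=1400: TC = 35,260×$138.20 + (35,260/1400.0)×357 + (1400.0/2)×0.31×$138.20 = $4,911,912.70.
Lowest total cost is $4,911,912.70 at Q = 1400.0.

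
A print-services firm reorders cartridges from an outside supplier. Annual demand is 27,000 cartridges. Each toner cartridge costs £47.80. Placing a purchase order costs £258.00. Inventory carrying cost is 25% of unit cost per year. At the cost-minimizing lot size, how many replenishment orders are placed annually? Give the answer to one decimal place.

N ≈ 25.0 orders per year

Holding cost H = 0.25 × £47.80 = £11.9500 per unit per year.
Q* = √(2DS/H) = √(2 × 27,000 × 258 / 11.95) ≈ 1079.75.
Orders per year = D / Q* = 27,000 / 1079.75 ≈ 25.006.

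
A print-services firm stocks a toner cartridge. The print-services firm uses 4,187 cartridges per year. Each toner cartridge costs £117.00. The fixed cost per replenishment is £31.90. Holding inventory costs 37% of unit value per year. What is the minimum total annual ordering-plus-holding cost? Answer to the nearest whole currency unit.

Holding cost H = 0.37 × £117.00 = £43.2900 per unit per year.
The optimal lot size = √(2DS/H) = √(2 × 4,187 × 31.9 / 43.29) ≈ 78.55.
At the optimum the two cost components are equal, so total cost = 2·(Q*/2)H = Q*·H.
Minimum total = √(2DSH) = √(2 × 4,187 × 31.9 × 43.29) ≈ 3400.600.

TC* ≈ £3,401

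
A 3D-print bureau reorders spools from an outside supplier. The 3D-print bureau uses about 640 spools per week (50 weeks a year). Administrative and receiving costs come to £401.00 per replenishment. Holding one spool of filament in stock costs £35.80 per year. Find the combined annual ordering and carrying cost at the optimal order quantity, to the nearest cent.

Annual demand D = 640 × 50 = 32,000.
EOQ = √(2DS/H) = √(2 × 32,000 × 401 / 35.8) ≈ 846.68.
At the optimum the two cost components are equal, so total cost = 2·(Q*/2)H = Q*·H.
Minimum total = √(2DSH) = √(2 × 32,000 × 401 × 35.8) ≈ 30311.239.

TC* ≈ £30,311.24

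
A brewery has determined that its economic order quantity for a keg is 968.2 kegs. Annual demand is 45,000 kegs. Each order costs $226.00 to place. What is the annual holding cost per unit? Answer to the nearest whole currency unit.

Invert the EOQ relation Q*² = 2DS/H.
From Q* = √(2DS/H): H = 2DS / Q*² = 2 × 45,000 × 226 / 968.2² = 21.6981.

H ≈ $22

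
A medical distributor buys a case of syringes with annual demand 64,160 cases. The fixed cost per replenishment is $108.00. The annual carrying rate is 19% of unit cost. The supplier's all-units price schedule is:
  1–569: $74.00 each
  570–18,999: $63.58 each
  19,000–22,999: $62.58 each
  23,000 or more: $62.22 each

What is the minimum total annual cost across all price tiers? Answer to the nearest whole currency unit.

Holding cost per unit per year at price C is H = 0.19·C.
Evaluate total cost at each tier's feasible EOQ or, if the EOQ is below the tier, at the tier's minimum quantity.
Tier 1 ($74.00): EOQ = 992.8 exceeds tier's upper bound 569, so this tier is dominated.
EOQ at $63.58 = 1071.1 (feasible in tier 2): TC = 64,160×$63.58 + (64,160/1071.1)×108 + (1071.1/2)×0.19×$63.58 = $4,092,231.66.
EOQ at $62.58 = 1079.6 < 19000, so use break Q=19000: TC = 64,160×$62.58 + (64,160/19000.0)×108 + (19000.0/2)×0.19×$62.58 = $4,128,454.40.
EOQ at $62.22 = 1082.7 < 23000, so use break Q=23000: TC = 64,160×$62.22 + (64,160/23000.0)×108 + (23000.0/2)×0.19×$62.22 = $4,128,287.17.
Lowest total cost among the candidates is at Q = 1071.1.

TC* ≈ $4,092,232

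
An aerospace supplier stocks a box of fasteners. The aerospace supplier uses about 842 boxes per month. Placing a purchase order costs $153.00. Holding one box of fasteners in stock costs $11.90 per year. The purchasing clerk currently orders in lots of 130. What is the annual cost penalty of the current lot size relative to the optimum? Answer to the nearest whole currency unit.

Annual demand D = 842 × 12 = 10,104.
EOQ = √(2DS/H) = √(2 × 10,104 × 153 / 11.9) ≈ 509.72.
Cost at Q* = (D/Q*)S + (Q*/2)H = √(2DSH) ≈ $6,065.70.
Cost at Q = 130: (10,104/130)×153 + (130/2)×11.9 = $11,891.63 + $773.50 = $12,665.13.
Excess = $12,665.13 − $6,065.70 = $6,599.43.

Extra cost ≈ $6,599 per year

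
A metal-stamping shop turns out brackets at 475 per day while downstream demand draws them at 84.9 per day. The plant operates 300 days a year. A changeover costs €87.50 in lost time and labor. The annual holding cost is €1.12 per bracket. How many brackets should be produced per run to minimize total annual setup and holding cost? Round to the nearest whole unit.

Q* ≈ 2,201 brackets

Annual demand D = 84.9 × 300 = 25,470.
Production build-up factor (1 − d/p) = 1 − 84.9/475 = 0.8213.
Q* = √(2DS / (H(1 − d/p))) = √(2 × 25,470 × 87.5 / (1.12 × 0.8213)).
= √(4,457,250 / 0.9198) ≈ 2201.321.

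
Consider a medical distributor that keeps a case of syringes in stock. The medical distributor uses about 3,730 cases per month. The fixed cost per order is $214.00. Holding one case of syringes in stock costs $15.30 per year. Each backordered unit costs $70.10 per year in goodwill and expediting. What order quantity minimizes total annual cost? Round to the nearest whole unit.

Annual demand D = 3,730 × 12 = 44,760.
With planned backorders, Q* = √(2DS/H) · √((H+B)/B).
√(2DS/H) = √(2 × 44,760 × 214 / 15.3) = 1118.977.
√((H+B)/B) = √((15.3+70.1)/70.1) = 1.1037.
Q* ≈ 1235.069.

Q* ≈ 1,235 cases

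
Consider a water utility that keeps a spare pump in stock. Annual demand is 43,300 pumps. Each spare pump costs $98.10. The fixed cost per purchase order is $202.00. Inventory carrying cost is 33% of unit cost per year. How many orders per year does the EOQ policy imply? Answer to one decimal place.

Holding cost H = 0.33 × $98.10 = $32.3730 per unit per year.
The optimal lot size = √(2DS/H) = √(2 × 43,300 × 202 / 32.373) ≈ 735.09.
Orders per year = D / Q* = 43,300 / 735.09 ≈ 58.904.

N ≈ 58.9 orders per year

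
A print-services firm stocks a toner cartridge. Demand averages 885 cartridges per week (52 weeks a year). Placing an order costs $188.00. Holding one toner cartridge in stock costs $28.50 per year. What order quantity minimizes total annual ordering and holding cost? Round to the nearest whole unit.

Q* ≈ 779 cartridges

Annual demand D = 885 × 52 = 46,020.
EOQ = √(2DS / H) = √(2 × 46,020 × 188 / 28.5).
= √(17,303,520 / 28.5) = √607,141.0526 ≈ 779.193.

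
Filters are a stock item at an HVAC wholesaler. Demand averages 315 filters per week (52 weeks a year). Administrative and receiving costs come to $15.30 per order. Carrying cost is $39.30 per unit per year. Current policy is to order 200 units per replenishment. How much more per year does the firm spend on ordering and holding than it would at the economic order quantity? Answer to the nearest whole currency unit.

Annual demand D = 315 × 52 = 16,380.
EOQ = √(2DS/H) = √(2 × 16,380 × 15.3 / 39.3) ≈ 112.93.
Cost at Q* = (D/Q*)S + (Q*/2)H = √(2DSH) ≈ $4,438.27.
Cost at Q = 200: (16,380/200)×15.3 + (200/2)×39.3 = $1,253.07 + $3,930.00 = $5,183.07.
Excess = $5,183.07 − $4,438.27 = $744.80.

Extra cost ≈ $745 per year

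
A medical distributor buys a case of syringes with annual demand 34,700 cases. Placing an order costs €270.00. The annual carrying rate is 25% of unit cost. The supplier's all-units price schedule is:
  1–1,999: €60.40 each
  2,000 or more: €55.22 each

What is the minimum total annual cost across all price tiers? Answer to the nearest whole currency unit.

TC* ≈ €1,934,624

Holding cost per unit per year at price C is H = 0.25·C.
Evaluate total cost at each tier's feasible EOQ or, if the EOQ is below the tier, at the tier's minimum quantity.
EOQ at €60.40 = 1114.0 (feasible in tier 1): TC = 34,700×€60.40 + (34,700/1114.0)×270 + (1114.0/2)×0.25×€60.40 = €2,112,700.93.
EOQ at €55.22 = 1165.0 < 2000, so use break Q=2000: TC = 34,700×€55.22 + (34,700/2000.0)×270 + (2000.0/2)×0.25×€55.22 = €1,934,623.50.
Lowest total cost among the candidates is at Q = 2000.0.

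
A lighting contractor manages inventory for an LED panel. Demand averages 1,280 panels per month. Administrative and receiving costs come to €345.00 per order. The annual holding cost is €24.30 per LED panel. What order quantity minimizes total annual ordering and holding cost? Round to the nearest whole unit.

Annual demand D = 1,280 × 12 = 15,360.
EOQ = √(2DS / H) = √(2 × 15,360 × 345 / 24.3).
= √(10,598,400 / 24.3) = √436,148.1481 ≈ 660.415.

Q* ≈ 660 panels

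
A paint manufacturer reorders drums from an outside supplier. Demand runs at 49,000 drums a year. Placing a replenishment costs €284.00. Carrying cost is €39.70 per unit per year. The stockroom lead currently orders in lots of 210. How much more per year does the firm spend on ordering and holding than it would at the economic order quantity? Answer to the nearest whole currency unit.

EOQ = √(2DS/H) = √(2 × 49,000 × 284 / 39.7) ≈ 837.29.
Cost at Q* = (D/Q*)S + (Q*/2)H = √(2DSH) ≈ €33,240.49.
Cost at Q = 210: (49,000/210)×284 + (210/2)×39.7 = €66,266.67 + €4,168.50 = €70,435.17.
Excess = €70,435.17 − €33,240.49 = €37,194.67.

Extra cost ≈ €37,195 per year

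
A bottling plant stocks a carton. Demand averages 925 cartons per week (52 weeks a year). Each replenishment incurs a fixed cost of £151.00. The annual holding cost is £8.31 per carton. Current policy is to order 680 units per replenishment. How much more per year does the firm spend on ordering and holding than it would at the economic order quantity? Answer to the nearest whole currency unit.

Extra cost ≈ £2,519 per year

Annual demand D = 925 × 52 = 48,100.
EOQ = √(2DS/H) = √(2 × 48,100 × 151 / 8.31) ≈ 1322.13.
Cost at Q* = (D/Q*)S + (Q*/2)H = √(2DSH) ≈ £10,986.93.
Cost at Q = 680: (48,100/680)×151 + (680/2)×8.31 = £10,681.03 + £2,825.40 = £13,506.43.
Excess = £13,506.43 − £10,986.93 = £2,519.50.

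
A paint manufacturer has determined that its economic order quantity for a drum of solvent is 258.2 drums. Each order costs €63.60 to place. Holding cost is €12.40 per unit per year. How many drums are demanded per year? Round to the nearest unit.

D ≈ 6,499 drums per year

Squaring Q* = √(2DS/H) gives Q*² = 2DS/H.
From Q* = √(2DS/H): D = Q*²H / (2S) = 258.2² × 12.4 / (2 × 63.6) = 6499.008.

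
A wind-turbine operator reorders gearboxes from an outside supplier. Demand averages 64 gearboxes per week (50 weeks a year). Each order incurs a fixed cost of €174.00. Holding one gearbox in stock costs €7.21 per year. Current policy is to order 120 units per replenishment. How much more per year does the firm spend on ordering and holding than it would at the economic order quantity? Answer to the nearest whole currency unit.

Annual demand D = 64 × 50 = 3,200.
EOQ = √(2DS/H) = √(2 × 3,200 × 174 / 7.21) ≈ 393.00.
Cost at Q* = (D/Q*)S + (Q*/2)H = √(2DSH) ≈ €2,833.56.
Cost at Q = 120: (3,200/120)×174 + (120/2)×7.21 = €4,640.00 + €432.60 = €5,072.60.
Excess = €5,072.60 − €2,833.56 = €2,239.04.

Extra cost ≈ €2,239 per year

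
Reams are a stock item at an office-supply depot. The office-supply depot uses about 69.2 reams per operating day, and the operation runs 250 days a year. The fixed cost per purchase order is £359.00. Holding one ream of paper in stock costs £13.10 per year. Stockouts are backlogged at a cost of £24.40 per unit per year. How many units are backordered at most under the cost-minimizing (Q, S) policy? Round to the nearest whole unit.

S* ≈ 422 reams

Annual demand D = 69.2 × 250 = 17,300.
With planned backorders, Q* = √(2DS/H) · √((H+B)/B).
√(2DS/H) = √(2 × 17,300 × 359 / 13.1) = 973.755.
√((H+B)/B) = √((13.1+24.4)/24.4) = 1.2397.
Q* ≈ 1207.175.
S* = Q* · H/(H+B) = 1207.175 × 13.1/37.5 ≈ 421.707.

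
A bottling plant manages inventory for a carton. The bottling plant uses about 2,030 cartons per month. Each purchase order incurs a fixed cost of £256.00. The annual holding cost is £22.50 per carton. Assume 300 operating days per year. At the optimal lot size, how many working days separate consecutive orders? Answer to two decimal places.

T ≈ 9.17 days

Annual demand D = 2,030 × 12 = 24,360.
The optimal lot size = √(2DS/H) = √(2 × 24,360 × 256 / 22.5) ≈ 744.53.
Cycle time = Q*/D × 300 = 744.53 / 24,360 × 300 ≈ 9.169 days.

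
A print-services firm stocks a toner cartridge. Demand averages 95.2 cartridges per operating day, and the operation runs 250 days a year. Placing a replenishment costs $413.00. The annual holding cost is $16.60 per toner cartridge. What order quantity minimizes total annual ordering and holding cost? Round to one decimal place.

Q* ≈ 1,088.2 cartridges

Annual demand D = 95.2 × 250 = 23,800.
EOQ = √(2DS / H) = √(2 × 23,800 × 413 / 16.6).
= √(19,658,800 / 16.6) = √1,184,265.0602 ≈ 1088.239.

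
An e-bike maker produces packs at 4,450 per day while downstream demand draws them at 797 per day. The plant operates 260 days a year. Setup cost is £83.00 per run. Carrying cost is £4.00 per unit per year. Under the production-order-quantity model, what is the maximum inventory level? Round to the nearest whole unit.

Annual demand D = 797 × 260 = 207,220.
Production build-up factor (1 − d/p) = 1 − 797/4,450 = 0.8209.
Q* = √(2DS / (H(1 − d/p))) = √(2 × 207,220 × 83 / (4 × 0.8209)).
= √(34,398,520 / 3.2836) ≈ 3236.645.
Maximum inventory = Q*(1 − d/p) = 3236.645 × 0.8209 ≈ 2656.958.

I_max ≈ 2,657 packs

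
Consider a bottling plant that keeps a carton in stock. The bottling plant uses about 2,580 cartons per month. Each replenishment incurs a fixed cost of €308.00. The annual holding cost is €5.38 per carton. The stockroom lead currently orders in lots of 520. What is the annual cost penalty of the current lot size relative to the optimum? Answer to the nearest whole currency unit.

Extra cost ≈ €9,607 per year

Annual demand D = 2,580 × 12 = 30,960.
EOQ = √(2DS/H) = √(2 × 30,960 × 308 / 5.38) ≈ 1882.78.
Cost at Q* = (D/Q*)S + (Q*/2)H = √(2DSH) ≈ €10,129.36.
Cost at Q = 520: (30,960/520)×308 + (520/2)×5.38 = €18,337.85 + €1,398.80 = €19,736.65.
Excess = €19,736.65 − €10,129.36 = €9,607.29.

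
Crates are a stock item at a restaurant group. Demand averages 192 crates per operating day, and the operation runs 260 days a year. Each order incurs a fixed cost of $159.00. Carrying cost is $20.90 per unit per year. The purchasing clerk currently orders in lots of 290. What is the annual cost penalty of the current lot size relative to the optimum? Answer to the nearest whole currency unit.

Annual demand D = 192 × 260 = 49,920.
EOQ = √(2DS/H) = √(2 × 49,920 × 159 / 20.9) ≈ 871.52.
Cost at Q* = (D/Q*)S + (Q*/2)H = √(2DSH) ≈ $18,214.78.
Cost at Q = 290: (49,920/290)×159 + (290/2)×20.9 = $27,369.93 + $3,030.50 = $30,400.43.
Excess = $30,400.43 − $18,214.78 = $12,185.65.

Extra cost ≈ $12,186 per year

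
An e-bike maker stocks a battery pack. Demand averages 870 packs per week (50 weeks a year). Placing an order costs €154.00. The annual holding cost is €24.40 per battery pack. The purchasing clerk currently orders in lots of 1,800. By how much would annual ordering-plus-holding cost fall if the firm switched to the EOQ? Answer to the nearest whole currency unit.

Extra cost ≈ €7,601 per year

Annual demand D = 870 × 50 = 43,500.
EOQ = √(2DS/H) = √(2 × 43,500 × 154 / 24.4) ≈ 741.01.
Cost at Q* = (D/Q*)S + (Q*/2)H = √(2DSH) ≈ €18,080.69.
Cost at Q = 1,800: (43,500/1,800)×154 + (1,800/2)×24.4 = €3,721.67 + €21,960.00 = €25,681.67.
Excess = €25,681.67 − €18,080.69 = €7,600.98.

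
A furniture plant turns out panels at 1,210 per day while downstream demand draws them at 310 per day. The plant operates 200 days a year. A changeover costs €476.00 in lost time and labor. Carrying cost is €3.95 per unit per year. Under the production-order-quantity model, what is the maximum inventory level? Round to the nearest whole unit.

I_max ≈ 3,334 panels

Annual demand D = 310 × 200 = 62,000.
Production build-up factor (1 − d/p) = 1 − 310/1,210 = 0.7438.
Q* = √(2DS / (H(1 − d/p))) = √(2 × 62,000 × 476 / (3.95 × 0.7438)).
= √(59,024,000 / 2.938) ≈ 4482.158.
Maximum inventory = Q*(1 − d/p) = 4482.158 × 0.7438 ≈ 3333.837.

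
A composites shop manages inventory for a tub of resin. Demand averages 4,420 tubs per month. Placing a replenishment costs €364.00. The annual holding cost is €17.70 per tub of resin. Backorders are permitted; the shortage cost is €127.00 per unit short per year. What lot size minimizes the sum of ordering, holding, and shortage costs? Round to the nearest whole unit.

Q* ≈ 1,577 tubs

Annual demand D = 4,420 × 12 = 53,040.
With planned backorders, Q* = √(2DS/H) · √((H+B)/B).
√(2DS/H) = √(2 × 53,040 × 364 / 17.7) = 1477.001.
√((H+B)/B) = √((17.7+127)/127) = 1.0674.
Q* ≈ 1576.570.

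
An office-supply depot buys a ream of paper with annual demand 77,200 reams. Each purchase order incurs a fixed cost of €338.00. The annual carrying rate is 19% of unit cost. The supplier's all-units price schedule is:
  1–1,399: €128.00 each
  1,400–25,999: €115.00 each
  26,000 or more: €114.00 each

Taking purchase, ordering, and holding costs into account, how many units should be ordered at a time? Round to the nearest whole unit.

Holding cost per unit per year at price C is H = 0.19·C.
Evaluate total cost at each tier's feasible EOQ or, if the EOQ is below the tier, at the tier's minimum quantity.
Tier 1 (€128.00): EOQ = 1464.9 exceeds tier's upper bound 1399, so this tier is dominated.
EOQ at €115.00 = 1545.5 (feasible in tier 2): TC = 77,200×€115.00 + (77,200/1545.5)×338 + (1545.5/2)×0.19×€115.00 = €8,911,768.19.
EOQ at €114.00 = 1552.2 < 26000, so use break Q=26000: TC = 77,200×€114.00 + (77,200/26000.0)×338 + (26000.0/2)×0.19×€114.00 = €9,083,383.60.
Lowest total cost is €8,911,768.19 at Q = 1545.5.

Q* ≈ 1,545 reams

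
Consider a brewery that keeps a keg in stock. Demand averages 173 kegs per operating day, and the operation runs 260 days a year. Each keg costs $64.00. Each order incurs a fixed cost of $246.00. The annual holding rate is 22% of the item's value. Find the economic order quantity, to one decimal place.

Q* ≈ 1,253.7 kegs

Annual demand D = 173 × 260 = 44,980.
Holding cost H = 0.22 × $64.00 = $14.0800 per unit per year.
EOQ = √(2DS / H) = √(2 × 44,980 × 246 / 14.08).
= √(22,130,160 / 14.08) = √1,571,744.3182 ≈ 1253.692.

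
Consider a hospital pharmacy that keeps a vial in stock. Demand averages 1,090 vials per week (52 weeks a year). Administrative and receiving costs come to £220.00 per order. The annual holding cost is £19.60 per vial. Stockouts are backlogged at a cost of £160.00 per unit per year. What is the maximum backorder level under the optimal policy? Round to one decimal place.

S* ≈ 130.4 vials

Annual demand D = 1,090 × 52 = 56,680.
With planned backorders, Q* = √(2DS/H) · √((H+B)/B).
√(2DS/H) = √(2 × 56,680 × 220 / 19.6) = 1128.011.
√((H+B)/B) = √((19.6+160)/160) = 1.0595.
Q* ≈ 1195.106.
S* = Q* · H/(H+B) = 1195.106 × 19.6/179.6 ≈ 130.424.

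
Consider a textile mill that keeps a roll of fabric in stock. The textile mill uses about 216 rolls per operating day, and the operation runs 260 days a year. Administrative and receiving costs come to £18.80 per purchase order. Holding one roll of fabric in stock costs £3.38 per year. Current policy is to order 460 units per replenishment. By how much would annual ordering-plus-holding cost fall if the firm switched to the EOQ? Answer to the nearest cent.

Extra cost ≈ £401.07 per year

Annual demand D = 216 × 260 = 56,160.
EOQ = √(2DS/H) = √(2 × 56,160 × 18.8 / 3.38) ≈ 790.40.
Cost at Q* = (D/Q*)S + (Q*/2)H = √(2DSH) ≈ £2,671.57.
Cost at Q = 460: (56,160/460)×18.8 + (460/2)×3.38 = £2,295.23 + £777.40 = £3,072.63.
Excess = £3,072.63 − £2,671.57 = £401.07.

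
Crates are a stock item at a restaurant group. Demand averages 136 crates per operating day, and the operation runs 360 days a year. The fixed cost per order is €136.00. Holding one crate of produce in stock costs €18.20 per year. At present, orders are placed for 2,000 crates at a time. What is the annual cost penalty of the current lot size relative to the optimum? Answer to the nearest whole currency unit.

Extra cost ≈ €5,961 per year

Annual demand D = 136 × 360 = 48,960.
EOQ = √(2DS/H) = √(2 × 48,960 × 136 / 18.2) ≈ 855.40.
Cost at Q* = (D/Q*)S + (Q*/2)H = √(2DSH) ≈ €15,568.29.
Cost at Q = 2,000: (48,960/2,000)×136 + (2,000/2)×18.2 = €3,329.28 + €18,200.00 = €21,529.28.
Excess = €21,529.28 − €15,568.29 = €5,960.99.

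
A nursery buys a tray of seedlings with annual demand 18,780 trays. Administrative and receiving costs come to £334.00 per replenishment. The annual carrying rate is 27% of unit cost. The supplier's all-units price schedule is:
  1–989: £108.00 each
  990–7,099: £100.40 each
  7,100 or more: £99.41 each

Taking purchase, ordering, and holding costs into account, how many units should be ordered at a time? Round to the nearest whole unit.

Q* ≈ 990 trays

Holding cost per unit per year at price C is H = 0.27·C.
Candidates are each tier's EOQ (if it falls in that tier) and each price-break quantity.
EOQ at £108.00 = 655.9 (feasible in tier 1): TC = 18,780×£108.00 + (18,780/655.9)×334 + (655.9/2)×0.27×£108.00 = £2,047,366.25.
EOQ at £100.40 = 680.3 < 990, so use break Q=990: TC = 18,780×£100.40 + (18,780/990.0)×334 + (990.0/2)×0.27×£100.40 = £1,905,266.34.
EOQ at £99.41 = 683.7 < 7100, so use break Q=7100: TC = 18,780×£99.41 + (18,780/7100.0)×334 + (7100.0/2)×0.27×£99.41 = £1,963,087.74.
Lowest total cost is £1,905,266.34 at Q = 990.0.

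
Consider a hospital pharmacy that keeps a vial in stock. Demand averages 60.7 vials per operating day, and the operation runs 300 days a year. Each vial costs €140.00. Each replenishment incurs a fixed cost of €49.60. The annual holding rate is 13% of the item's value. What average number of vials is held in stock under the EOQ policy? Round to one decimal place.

Average inventory ≈ 157.5 vials

Annual demand D = 60.7 × 300 = 18,210.
Holding cost H = 0.13 × €140.00 = €18.2000 per unit per year.
EOQ = √(2DS/H) = √(2 × 18,210 × 49.6 / 18.2) ≈ 315.05.
Average inventory = Q*/2 ≈ 315.05 / 2 = 157.523.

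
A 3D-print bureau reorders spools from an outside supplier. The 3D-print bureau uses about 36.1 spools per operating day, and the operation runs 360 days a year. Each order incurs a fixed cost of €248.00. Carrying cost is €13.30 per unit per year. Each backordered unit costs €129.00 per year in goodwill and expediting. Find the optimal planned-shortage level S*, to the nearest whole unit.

Annual demand D = 36.1 × 360 = 12,996.
With planned backorders, Q* = √(2DS/H) · √((H+B)/B).
√(2DS/H) = √(2 × 12,996 × 248 / 13.3) = 696.177.
√((H+B)/B) = √((13.3+129)/129) = 1.0503.
Q* ≈ 731.185.
S* = Q* · H/(H+B) = 731.185 × 13.3/142.3 ≈ 68.340.

S* ≈ 68 spools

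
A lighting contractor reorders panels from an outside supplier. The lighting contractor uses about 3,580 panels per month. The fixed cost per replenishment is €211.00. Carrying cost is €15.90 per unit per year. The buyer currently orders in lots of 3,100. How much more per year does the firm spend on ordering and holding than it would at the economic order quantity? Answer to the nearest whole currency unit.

Extra cost ≈ €10,591 per year

Annual demand D = 3,580 × 12 = 42,960.
EOQ = √(2DS/H) = √(2 × 42,960 × 211 / 15.9) ≈ 1067.80.
Cost at Q* = (D/Q*)S + (Q*/2)H = √(2DSH) ≈ €16,978.02.
Cost at Q = 3,100: (42,960/3,100)×211 + (3,100/2)×15.9 = €2,924.05 + €24,645.00 = €27,569.05.
Excess = €27,569.05 − €16,978.02 = €10,591.04.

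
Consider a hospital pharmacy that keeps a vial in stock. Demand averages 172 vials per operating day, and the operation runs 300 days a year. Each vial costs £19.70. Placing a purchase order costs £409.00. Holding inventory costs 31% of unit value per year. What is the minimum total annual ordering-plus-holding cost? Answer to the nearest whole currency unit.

Annual demand D = 172 × 300 = 51,600.
Holding cost H = 0.31 × £19.70 = £6.1070 per unit per year.
Q* = √(2DS/H) = √(2 × 51,600 × 409 / 6.107) ≈ 2628.98.
At Q*, ordering cost (D/Q*)S equals holding cost (Q*/2)H, each = √(DSH/2).
Minimum total = √(2DSH) = √(2 × 51,600 × 409 × 6.107) ≈ 16055.190.

TC* ≈ £16,055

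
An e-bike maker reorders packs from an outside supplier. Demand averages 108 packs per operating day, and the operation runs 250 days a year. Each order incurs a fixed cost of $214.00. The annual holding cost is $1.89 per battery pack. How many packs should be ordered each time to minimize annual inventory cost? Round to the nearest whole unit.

Q* ≈ 2,473 packs

Annual demand D = 108 × 250 = 27,000.
EOQ = √(2DS / H) = √(2 × 27,000 × 214 / 1.89).
= √(11,556,000 / 1.89) = √6,114,285.7143 ≈ 2472.708.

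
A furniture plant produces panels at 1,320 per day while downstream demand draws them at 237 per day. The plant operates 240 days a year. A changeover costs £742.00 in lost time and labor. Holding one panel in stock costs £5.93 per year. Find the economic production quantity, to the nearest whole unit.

Annual demand D = 237 × 240 = 56,880.
Production build-up factor (1 − d/p) = 1 − 237/1,320 = 0.8205.
Q* = √(2DS / (H(1 − d/p))) = √(2 × 56,880 × 742 / (5.93 × 0.8205)).
= √(84,409,920 / 4.8653) ≈ 4165.260.

Q* ≈ 4,165 panels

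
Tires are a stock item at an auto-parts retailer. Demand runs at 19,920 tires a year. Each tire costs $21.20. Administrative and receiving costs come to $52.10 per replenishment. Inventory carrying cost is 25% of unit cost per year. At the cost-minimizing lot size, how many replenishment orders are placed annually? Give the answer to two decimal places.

Holding cost H = 0.25 × $21.20 = $5.3000 per unit per year.
The optimal lot size = √(2DS/H) = √(2 × 19,920 × 52.1 / 5.3) ≈ 625.81.
Orders per year = D / Q* = 19,920 / 625.81 ≈ 31.831.

N ≈ 31.83 orders per year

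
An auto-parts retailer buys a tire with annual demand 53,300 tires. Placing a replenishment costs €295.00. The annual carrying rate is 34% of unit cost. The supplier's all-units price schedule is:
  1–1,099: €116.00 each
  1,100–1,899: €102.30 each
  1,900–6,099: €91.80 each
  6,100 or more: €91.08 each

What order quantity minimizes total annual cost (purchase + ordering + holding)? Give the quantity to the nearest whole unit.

Q* ≈ 1,900 tires

Holding cost per unit per year at price C is H = 0.34·C.
For each price level, check whether its EOQ is feasible; otherwise the best quantity at that price is the breakpoint.
EOQ at €116.00 = 892.9 (feasible in tier 1): TC = 53,300×€116.00 + (53,300/892.9)×295 + (892.9/2)×0.34×€116.00 = €6,218,017.46.
EOQ at €102.30 = 950.9 < 1100, so use break Q=1100: TC = 53,300×€102.30 + (53,300/1100.0)×295 + (1100.0/2)×0.34×€102.30 = €5,486,014.19.
EOQ at €91.80 = 1003.8 < 1900, so use break Q=1900: TC = 53,300×€91.80 + (53,300/1900.0)×295 + (1900.0/2)×0.34×€91.80 = €4,930,866.93.
EOQ at €91.08 = 1007.7 < 6100, so use break Q=6100: TC = 53,300×€91.08 + (53,300/6100.0)×295 + (6100.0/2)×0.34×€91.08 = €4,951,591.58.
Lowest total cost is €4,930,866.93 at Q = 1900.0.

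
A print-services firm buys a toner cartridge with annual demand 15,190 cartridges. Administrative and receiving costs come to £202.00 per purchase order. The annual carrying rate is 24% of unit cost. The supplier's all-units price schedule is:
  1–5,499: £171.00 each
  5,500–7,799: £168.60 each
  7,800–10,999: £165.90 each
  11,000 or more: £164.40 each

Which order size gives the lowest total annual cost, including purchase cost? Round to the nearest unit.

Holding cost per unit per year at price C is H = 0.24·C.
For each price level, check whether its EOQ is feasible; otherwise the best quantity at that price is the breakpoint.
EOQ at £171.00 = 386.7 (feasible in tier 1): TC = 15,190×£171.00 + (15,190/386.7)×202 + (386.7/2)×0.24×£171.00 = £2,613,359.87.
EOQ at £168.60 = 389.4 < 5500, so use break Q=5500: TC = 15,190×£168.60 + (15,190/5500.0)×202 + (5500.0/2)×0.24×£168.60 = £2,672,867.89.
EOQ at £165.90 = 392.6 < 7800, so use break Q=7800: TC = 15,190×£165.90 + (15,190/7800.0)×202 + (7800.0/2)×0.24×£165.90 = £2,675,696.78.
EOQ at £164.40 = 394.4 < 11000, so use break Q=11000: TC = 15,190×£164.40 + (15,190/11000.0)×202 + (11000.0/2)×0.24×£164.40 = £2,714,522.94.
Lowest total cost is £2,613,359.87 at Q = 386.7.

Q* ≈ 387 cartridges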